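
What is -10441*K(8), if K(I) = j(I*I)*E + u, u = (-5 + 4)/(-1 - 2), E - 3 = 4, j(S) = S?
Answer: -14043145/3 ≈ -4.6810e+6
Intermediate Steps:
E = 7 (E = 3 + 4 = 7)
u = 1/3 (u = -1/(-3) = -1*(-1/3) = 1/3 ≈ 0.33333)
K(I) = 1/3 + 7*I**2 (K(I) = (I*I)*7 + 1/3 = I**2*7 + 1/3 = 7*I**2 + 1/3 = 1/3 + 7*I**2)
-10441*K(8) = -10441*(1/3 + 7*8**2) = -10441*(1/3 + 7*64) = -10441*(1/3 + 448) = -10441*1345/3 = -14043145/3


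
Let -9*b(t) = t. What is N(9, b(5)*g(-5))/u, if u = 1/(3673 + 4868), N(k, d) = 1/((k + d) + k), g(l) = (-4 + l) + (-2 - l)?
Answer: 25623/64 ≈ 400.36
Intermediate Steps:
g(l) = -6
b(t) = -t/9
N(k, d) = 1/(d + 2*k) (N(k, d) = 1/((d + k) + k) = 1/(d + 2*k))
u = 1/8541 ≈ 0.00011708
N(9, b(5)*g(-5))/u = 1/((-1/9*5*(-6) + 2*9)*(1/8541)) = 8541/(-5/9*(-6) + 18) = 8541/(10/3 + 18) = 8541/(64/3) = (3/64)*8541 = 25623/64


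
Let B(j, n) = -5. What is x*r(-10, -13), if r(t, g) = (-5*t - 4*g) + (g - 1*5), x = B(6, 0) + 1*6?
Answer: 84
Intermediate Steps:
x = 1 (x = -5 + 1*6 = -5 + 6 = 1)
r(t, g) = -5 - 5*t - 3*g (r(t, g) = (-5*t - 4*g) + (g - 5) = (-5*t - 4*g) + (-5 + g) = -5 - 5*t - 3*g)
x*r(-10, -13) = 1*(-5 - 5*(-10) - 3*(-13)) = 1*(-5 + 50 + 39) = 1*84 = 84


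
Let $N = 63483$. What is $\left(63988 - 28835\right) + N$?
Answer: $98636$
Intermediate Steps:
$\left(63988 - 28835\right) + N = \left(63988 - 28835\right) + 63483 = 35153 + 63483 = 98636$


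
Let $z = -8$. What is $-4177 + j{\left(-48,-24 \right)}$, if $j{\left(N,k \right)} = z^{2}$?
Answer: $-4113$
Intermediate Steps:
$j{\left(N,k \right)} = 64$ ($j{\left(N,k \right)} = \left(-8\right)^{2} = 64$)
$-4177 + j{\left(-48,-24 \right)} = -4177 + 64 = -4113$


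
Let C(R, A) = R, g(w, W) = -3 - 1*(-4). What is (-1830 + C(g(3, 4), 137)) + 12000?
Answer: 10171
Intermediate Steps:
g(w, W) = 1 (g(w, W) = -3 + 4 = 1)
(-1830 + C(g(3, 4), 137)) + 12000 = (-1830 + 1) + 12000 = -1829 + 12000 = 10171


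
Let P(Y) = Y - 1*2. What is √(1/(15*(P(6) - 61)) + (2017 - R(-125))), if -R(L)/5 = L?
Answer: √113065105/285 ≈ 37.310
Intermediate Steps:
R(L) = -5*L
P(Y) = -2 + Y (P(Y) = Y - 2 = -2 + Y)
√(1/(15*(P(6) - 61)) + (2017 - R(-125))) = √(1/(15*((-2 + 6) - 61)) + (2017 - (-5)*(-125))) = √(1/(15*(4 - 61)) + (2017 - 1*625)) = √(1/(15*(-57)) + (2017 - 625)) = √(1/(-855) + 1392) = √(-1/855 + 1392) = √(1190159/855) = √113065105/285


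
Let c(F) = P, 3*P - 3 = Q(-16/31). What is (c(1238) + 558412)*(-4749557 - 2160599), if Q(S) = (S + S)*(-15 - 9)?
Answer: -119622118215204/31 ≈ -3.8588e+12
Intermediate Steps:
Q(S) = -48*S (Q(S) = (2*S)*(-24) = -48*S)
P = 287/31 (P = 1 + (-(-768)/31)/3 = 1 + (-48*(-16/31))/3 = 1 + (1/3)*(768/31) = 1 + 256/31 = 287/31 ≈ 9.2581)
c(F) = 287/31
(c(1238) + 558412)*(-4749557 - 2160599) = (287/31 + 558412)*(-4749557 - 2160599) = (17311059/31)*(-6910156) = -119622118215204/31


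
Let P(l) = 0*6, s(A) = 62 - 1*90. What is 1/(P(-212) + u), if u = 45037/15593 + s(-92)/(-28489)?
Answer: 14329967/41403087 ≈ 0.34611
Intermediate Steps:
s(A) = -28 (s(A) = 62 - 90 = -28)
P(l) = 0
u = 41403087/14329967 (u = 45037/15593 - 28/(-28489) = 45037*(1/15593) - 28*(-1/28489) = 45037/15593 + 28/28489 = 41403087/14329967 ≈ 2.8893)
1/(P(-212) + u) = 1/(0 + 41403087/14329967) = 1/(41403087/14329967) = 14329967/41403087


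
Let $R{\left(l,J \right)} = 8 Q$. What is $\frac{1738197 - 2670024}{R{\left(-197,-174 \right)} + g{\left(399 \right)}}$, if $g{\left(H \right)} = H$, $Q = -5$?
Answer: $- \frac{931827}{359} \approx -2595.6$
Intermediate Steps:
$R{\left(l,J \right)} = -40$ ($R{\left(l,J \right)} = 8 \left(-5\right) = -40$)
$\frac{1738197 - 2670024}{R{\left(-197,-174 \right)} + g{\left(399 \right)}} = \frac{1738197 - 2670024}{-40 + 399} = - \frac{931827}{359}$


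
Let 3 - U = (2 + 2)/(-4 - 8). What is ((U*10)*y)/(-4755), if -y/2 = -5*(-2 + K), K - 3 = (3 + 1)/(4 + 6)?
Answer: -280/2853 ≈ -0.098142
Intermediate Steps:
K = 17/5 (K = 3 + (3 + 1)/(4 + 6) = 3 + 4/10 = 3 + 4*(1/10) = 3 + 2/5 = 17/5 ≈ 3.4000)
U = 10/3 (U = 3 - (2 + 2)/(-4 - 8) = 3 - 4/(-12) = 3 - 4*(-1)/12 = 3 - 1*(-1/3) = 3 + 1/3 = 10/3 ≈ 3.3333)
y = 14 (y = -(-10)*(-2 + 17/5) = -(-10)*7/5 = -2*(-7) = 14)
((U*10)*y)/(-4755) = (((10/3)*10)*14)/(-4755) = ((100/3)*14)*(-1/4755) = (1400/3)*(-1/4755) = -280/2853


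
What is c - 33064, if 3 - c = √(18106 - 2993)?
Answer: -33061 - √15113 ≈ -33184.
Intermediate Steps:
c = 3 - √15113 (c = 3 - √(18106 - 2993) = 3 - √15113 ≈ -119.93)
c - 33064 = (3 - √15113) - 33064 = -33061 - √15113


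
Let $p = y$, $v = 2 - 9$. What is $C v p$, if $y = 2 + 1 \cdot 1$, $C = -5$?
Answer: $105$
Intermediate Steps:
$v = -7$ ($v = 2 - 9 = -7$)
$y = 3$ ($y = 2 + 1 = 3$)
$p = 3$
$C v p = \left(-5\right) \left(-7\right) 3 = 35 \cdot 3 = 105$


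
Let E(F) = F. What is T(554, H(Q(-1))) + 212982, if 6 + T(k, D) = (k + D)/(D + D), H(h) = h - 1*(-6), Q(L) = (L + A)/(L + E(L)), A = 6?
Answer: 2982779/14 ≈ 2.1306e+5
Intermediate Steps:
Q(L) = (6 + L)/(2*L) (Q(L) = (L + 6)/(L + L) = (6 + L)/((2*L)) = (6 + L)*(1/(2*L)) = (6 + L)/(2*L))
H(h) = 6 + h (H(h) = h + 6 = 6 + h)
T(k, D) = -6 + (D + k)/(2*D) (T(k, D) = -6 + (k + D)/(D + D) = -6 + (D + k)/((2*D)) = -6 + (D + k)*(1/(2*D)) = -6 + (D + k)/(2*D))
T(554, H(Q(-1))) + 212982 = (554 - 11*(6 + (½)*(6 - 1)/(-1)))/(2*(6 + (½)*(6 - 1)/(-1))) + 212982 = (554 - 11*(6 + (½)*(-1)*5))/(2*(6 + (½)*(-1)*5)) + 212982 = (554 - 11*(6 - 5/2))/(2*(6 - 5/2)) + 212982 = (554 - 11*7/2)/(2*(7/2)) + 212982 = (½)*(2/7)*(554 - 77/2) + 212982 = (½)*(2/7)*(1031/2) + 212982 = 1031/14 + 212982 = 2982779/14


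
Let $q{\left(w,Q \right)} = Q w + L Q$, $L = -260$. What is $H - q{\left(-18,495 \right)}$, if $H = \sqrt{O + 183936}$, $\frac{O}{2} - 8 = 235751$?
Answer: $137610 + \sqrt{655454} \approx 1.3842 \cdot 10^{5}$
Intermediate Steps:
$O = 471518$ ($O = 16 + 2 \cdot 235751 = 16 + 471502 = 471518$)
$q{\left(w,Q \right)} = - 260 Q + Q w$ ($q{\left(w,Q \right)} = Q w - 260 Q = - 260 Q + Q w$)
$H = \sqrt{655454}$ ($H = \sqrt{471518 + 183936} = \sqrt{655454} \approx 809.6$)
$H - q{\left(-18,495 \right)} = \sqrt{655454} - 495 \left(-260 - 18\right) = \sqrt{655454} - 495 \left(-278\right) = \sqrt{655454} - -137610 = \sqrt{655454} + 137610 = 137610 + \sqrt{655454}$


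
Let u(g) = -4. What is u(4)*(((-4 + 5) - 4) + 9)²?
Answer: -144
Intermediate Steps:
u(4)*(((-4 + 5) - 4) + 9)² = -4*(((-4 + 5) - 4) + 9)² = -4*((1 - 4) + 9)² = -4*(-3 + 9)² = -4*6² = -4*36 = -144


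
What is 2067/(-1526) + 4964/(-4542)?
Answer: -8481689/3465546 ≈ -2.4474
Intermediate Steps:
2067/(-1526) + 4964/(-4542) = 2067*(-1/1526) + 4964*(-1/4542) = -2067/1526 - 2482/2271 = -8481689/3465546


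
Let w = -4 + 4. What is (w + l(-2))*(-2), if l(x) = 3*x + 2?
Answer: 8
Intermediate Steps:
l(x) = 2 + 3*x
w = 0
(w + l(-2))*(-2) = (0 + (2 + 3*(-2)))*(-2) = (0 + (2 - 6))*(-2) = (0 - 4)*(-2) = -4*(-2) = 8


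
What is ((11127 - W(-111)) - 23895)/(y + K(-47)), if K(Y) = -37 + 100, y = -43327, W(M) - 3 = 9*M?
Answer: 2943/10816 ≈ 0.27210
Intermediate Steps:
W(M) = 3 + 9*M
K(Y) = 63
((11127 - W(-111)) - 23895)/(y + K(-47)) = ((11127 - (3 + 9*(-111))) - 23895)/(-43327 + 63) = ((11127 - (3 - 999)) - 23895)/(-43264) = ((11127 - 1*(-996)) - 23895)*(-1/43264) = ((11127 + 996) - 23895)*(-1/43264) = (12123 - 23895)*(-1/43264) = -11772*(-1/43264) = 2943/10816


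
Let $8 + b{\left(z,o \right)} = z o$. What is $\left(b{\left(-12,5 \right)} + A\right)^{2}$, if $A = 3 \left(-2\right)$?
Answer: $5476$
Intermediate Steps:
$A = -6$
$b{\left(z,o \right)} = -8 + o z$ ($b{\left(z,o \right)} = -8 + z o = -8 + o z$)
$\left(b{\left(-12,5 \right)} + A\right)^{2} = \left(\left(-8 + 5 \left(-12\right)\right) - 6\right)^{2} = \left(\left(-8 - 60\right) - 6\right)^{2} = \left(-68 - 6\right)^{2} = \left(-74\right)^{2} = 5476$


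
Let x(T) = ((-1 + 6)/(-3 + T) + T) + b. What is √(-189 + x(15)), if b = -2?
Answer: 7*I*√129/6 ≈ 13.251*I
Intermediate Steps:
x(T) = -2 + T + 5/(-3 + T) (x(T) = ((-1 + 6)/(-3 + T) + T) - 2 = (5/(-3 + T) + T) - 2 = (T + 5/(-3 + T)) - 2 = -2 + T + 5/(-3 + T))
√(-189 + x(15)) = √(-189 + (11 + 15² - 5*15)/(-3 + 15)) = √(-189 + (11 + 225 - 75)/12) = √(-189 + (1/12)*161) = √(-189 + 161/12) = √(-2107/12) = 7*I*√129/6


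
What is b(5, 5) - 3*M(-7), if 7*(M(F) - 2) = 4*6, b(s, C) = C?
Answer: -79/7 ≈ -11.286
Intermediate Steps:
M(F) = 38/7 (M(F) = 2 + (4*6)/7 = 2 + (⅐)*24 = 2 + 24/7 = 38/7)
b(5, 5) - 3*M(-7) = 5 - 3*38/7 = 5 - 114/7 = -79/7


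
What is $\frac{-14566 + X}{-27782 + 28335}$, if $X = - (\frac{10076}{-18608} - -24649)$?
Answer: $- \frac{182425661}{2572556} \approx -70.912$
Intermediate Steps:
$X = - \frac{114664629}{4652}$ ($X = - (10076 \left(- \frac{1}{18608}\right) + 24649) = - (- \frac{2519}{4652} + 24649) = \left(-1\right) \frac{114664629}{4652} = - \frac{114664629}{4652} \approx -24648.0$)
$\frac{-14566 + X}{-27782 + 28335} = \frac{-14566 - \frac{114664629}{4652}}{-27782 + 28335} = - \frac{182425661}{4652 \cdot 553} = \left(- \frac{182425661}{4652}\right) \frac{1}{553} = - \frac{182425661}{2572556}$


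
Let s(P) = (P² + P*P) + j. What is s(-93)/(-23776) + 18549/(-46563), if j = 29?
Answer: -415939375/369027296 ≈ -1.1271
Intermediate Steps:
s(P) = 29 + 2*P² (s(P) = (P² + P*P) + 29 = (P² + P²) + 29 = 2*P² + 29 = 29 + 2*P²)
s(-93)/(-23776) + 18549/(-46563) = (29 + 2*(-93)²)/(-23776) + 18549/(-46563) = (29 + 2*8649)*(-1/23776) + 18549*(-1/46563) = (29 + 17298)*(-1/23776) - 6183/15521 = 17327*(-1/23776) - 6183/15521 = -17327/23776 - 6183/15521 = -415939375/369027296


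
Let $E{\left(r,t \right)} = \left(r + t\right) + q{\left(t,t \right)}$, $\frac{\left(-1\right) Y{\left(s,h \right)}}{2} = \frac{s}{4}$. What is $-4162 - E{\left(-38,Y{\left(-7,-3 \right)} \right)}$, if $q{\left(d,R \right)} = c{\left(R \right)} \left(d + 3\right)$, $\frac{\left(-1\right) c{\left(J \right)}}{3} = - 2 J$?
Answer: $-4264$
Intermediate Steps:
$c{\left(J \right)} = 6 J$ ($c{\left(J \right)} = - 3 \left(- 2 J\right) = 6 J$)
$Y{\left(s,h \right)} = - \frac{s}{2}$ ($Y{\left(s,h \right)} = - 2 \frac{s}{4} = - \frac{s}{2}$)
$q{\left(d,R \right)} = 6 R \left(3 + d\right)$ ($q{\left(d,R \right)} = 6 R \left(d + 3\right) = 6 R \left(3 + d\right)$)
$E{\left(r,t \right)} = r + t + 6 t \left(3 + t\right)$ ($E{\left(r,t \right)} = \left(r + t\right) + 6 t \left(3 + t\right) = r + t + 6 t \left(3 + t\right)$)
$-4162 - E{\left(-38,Y{\left(-7,-3 \right)} \right)} = -4162 - \left(-38 - - \frac{7}{2} + 6 \left(\left(- \frac{1}{2}\right) \left(-7\right)\right) \left(3 - - \frac{7}{2}\right)\right) = -4162 - \left(-38 + \frac{7}{2} + 6 \cdot \frac{7}{2} \left(3 + \frac{7}{2}\right)\right) = -4162 - \left(-38 + \frac{7}{2} + 6 \cdot \frac{7}{2} \cdot \frac{13}{2}\right) = -4162 - \left(-38 + \frac{7}{2} + \frac{273}{2}\right) = -4162 - 102 = -4264$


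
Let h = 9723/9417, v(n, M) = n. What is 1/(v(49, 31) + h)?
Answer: 3139/157052 ≈ 0.019987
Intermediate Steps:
h = 3241/3139 (h = 9723*(1/9417) = 3241/3139 ≈ 1.0325)
1/(v(49, 31) + h) = 1/(49 + 3241/3139) = 1/(157052/3139) = 3139/157052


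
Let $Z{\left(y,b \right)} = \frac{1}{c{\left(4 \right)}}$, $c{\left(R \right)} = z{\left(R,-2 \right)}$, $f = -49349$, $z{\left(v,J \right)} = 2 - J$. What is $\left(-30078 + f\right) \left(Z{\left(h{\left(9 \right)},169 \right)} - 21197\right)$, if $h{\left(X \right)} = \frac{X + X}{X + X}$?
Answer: $\frac{6734377049}{4} \approx 1.6836 \cdot 10^{9}$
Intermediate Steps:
$c{\left(R \right)} = 4$ ($c{\left(R \right)} = 2 - -2 = 2 + 2 = 4$)
$h{\left(X \right)} = 1$ ($h{\left(X \right)} = \frac{2 X}{2 X} = 2 X \frac{1}{2 X} = 1$)
$Z{\left(y,b \right)} = \frac{1}{4}$
$\left(-30078 + f\right) \left(Z{\left(h{\left(9 \right)},169 \right)} - 21197\right) = \left(-30078 - 49349\right) \left(\frac{1}{4} - 21197\right) = \left(-79427\right) \left(- \frac{84787}{4}\right) = \frac{6734377049}{4}$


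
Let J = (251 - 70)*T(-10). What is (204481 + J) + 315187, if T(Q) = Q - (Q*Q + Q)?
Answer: 501568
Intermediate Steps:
T(Q) = -Q² (T(Q) = Q - (Q² + Q) = Q - (Q + Q²) = Q + (-Q - Q²) = -Q²)
J = -18100 (J = (251 - 70)*(-1*(-10)²) = 181*(-1*100) = 181*(-100) = -18100)
(204481 + J) + 315187 = (204481 - 18100) + 315187 = 186381 + 315187 = 501568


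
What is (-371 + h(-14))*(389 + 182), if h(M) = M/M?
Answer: -211270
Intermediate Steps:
h(M) = 1
(-371 + h(-14))*(389 + 182) = (-371 + 1)*(389 + 182) = -370*571 = -211270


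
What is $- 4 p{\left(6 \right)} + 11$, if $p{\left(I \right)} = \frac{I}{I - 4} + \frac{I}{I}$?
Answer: $-5$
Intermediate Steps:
$p{\left(I \right)} = 1 + \frac{I}{-4 + I}$ ($p{\left(I \right)} = \frac{I}{I - 4} + 1 = \frac{I}{-4 + I} + 1 = 1 + \frac{I}{-4 + I}$)
$- 4 p{\left(6 \right)} + 11 = - 4 \frac{2 \left(-2 + 6\right)}{-4 + 6} + 11 = - 4 \cdot 2 \cdot \frac{1}{2} \cdot 4 + 11 = \left(-4\right) 4 + 11 = -16 + 11 = -5$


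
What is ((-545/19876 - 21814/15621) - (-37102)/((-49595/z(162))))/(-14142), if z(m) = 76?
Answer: 69031571426219/16751094769783080 ≈ 0.0041210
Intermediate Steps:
((-545/19876 - 21814/15621) - (-37102)/((-49595/z(162))))/(-14142) = ((-545/19876 - 21814/15621) - (-37102)/((-49595/76)))/(-14142) = ((-545*1/19876 - 21814*1/15621) - (-37102)/((-49595*1/76)))*(-1/14142) = ((-545/19876 - 21814/15621) - (-37102)/(-49595/76))*(-1/14142) = (-442088509/310482996 - (-37102)*(-76)/49595)*(-1/14142) = (-442088509/310482996 - 1*216904/3815)*(-1/14142) = (-442088509/310482996 - 216904/3815)*(-1/14142) = -69031571426219/1184492629740*(-1/14142) = 69031571426219/16751094769783080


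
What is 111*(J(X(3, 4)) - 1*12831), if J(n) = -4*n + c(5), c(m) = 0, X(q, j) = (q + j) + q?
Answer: -1428681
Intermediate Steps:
X(q, j) = j + 2*q (X(q, j) = (j + q) + q = j + 2*q)
J(n) = -4*n (J(n) = -4*n + 0 = -4*n)
111*(J(X(3, 4)) - 1*12831) = 111*(-4*(4 + 2*3) - 1*12831) = 111*(-4*(4 + 6) - 12831) = 111*(-4*10 - 12831) = 111*(-40 - 12831) = 111*(-12871) = -1428681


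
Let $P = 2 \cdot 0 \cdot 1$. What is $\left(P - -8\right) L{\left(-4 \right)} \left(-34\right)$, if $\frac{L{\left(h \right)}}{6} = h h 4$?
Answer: $-104448$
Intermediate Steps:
$L{\left(h \right)} = 24 h^{2}$ ($L{\left(h \right)} = 6 h h 4 = 6 h^{2} \cdot 4 = 6 \cdot 4 h^{2} = 24 h^{2}$)
$P = 0$ ($P = 0 \cdot 1 = 0$)
$\left(P - -8\right) L{\left(-4 \right)} \left(-34\right) = \left(0 - -8\right) 24 \left(-4\right)^{2} \left(-34\right) = \left(0 + 8\right) 24 \cdot 16 \left(-34\right) = 8 \cdot 384 \left(-34\right) = 3072 \left(-34\right) = -104448$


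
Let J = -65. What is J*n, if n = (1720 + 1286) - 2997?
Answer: -585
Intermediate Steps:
n = 9 (n = 3006 - 2997 = 9)
J*n = -65*9 = -585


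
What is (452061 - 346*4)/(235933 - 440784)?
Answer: -450677/204851 ≈ -2.2000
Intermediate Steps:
(452061 - 346*4)/(235933 - 440784) = (452061 - 1384)/(-204851) = 450677*(-1/204851) = -450677/204851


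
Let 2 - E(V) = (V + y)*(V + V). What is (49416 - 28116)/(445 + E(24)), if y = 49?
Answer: -7100/1019 ≈ -6.9676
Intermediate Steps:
E(V) = 2 - 2*V*(49 + V) (E(V) = 2 - (V + 49)*(V + V) = 2 - (49 + V)*2*V = 2 - 2*V*(49 + V))
(49416 - 28116)/(445 + E(24)) = (49416 - 28116)/(445 + (2 - 98*24 - 2*24²)) = 21300/(445 + (2 - 2352 - 2*576)) = 21300/(445 + (2 - 2352 - 1152)) = 21300/(445 - 3502) = 21300/(-3057) = 21300*(-1/3057) = -7100/1019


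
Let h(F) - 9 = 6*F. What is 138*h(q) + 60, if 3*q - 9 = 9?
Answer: 6270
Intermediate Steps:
q = 6 (q = 3 + (1/3)*9 = 3 + 3 = 6)
h(F) = 9 + 6*F
138*h(q) + 60 = 138*(9 + 6*6) + 60 = 138*(9 + 36) + 60 = 138*45 + 60 = 6210 + 60 = 6270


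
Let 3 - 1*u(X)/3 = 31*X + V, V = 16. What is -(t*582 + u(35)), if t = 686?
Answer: -395958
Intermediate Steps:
u(X) = -39 - 93*X (u(X) = 9 - 3*(31*X + 16) = 9 - 3*(16 + 31*X) = 9 + (-48 - 93*X) = -39 - 93*X)
-(t*582 + u(35)) = -(686*582 + (-39 - 93*35)) = -(399252 + (-39 - 3255)) = -(399252 - 3294) = -1*395958 = -395958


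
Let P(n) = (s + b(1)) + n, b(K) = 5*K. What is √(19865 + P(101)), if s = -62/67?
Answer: √89645665/67 ≈ 141.32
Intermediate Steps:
s = -62/67 (s = -62*1/67 = -62/67 ≈ -0.92537)
P(n) = 273/67 + n (P(n) = (-62/67 + 5*1) + n = (-62/67 + 5) + n = 273/67 + n)
√(19865 + P(101)) = √(19865 + (273/67 + 101)) = √(19865 + 7040/67) = √(1337995/67) = √89645665/67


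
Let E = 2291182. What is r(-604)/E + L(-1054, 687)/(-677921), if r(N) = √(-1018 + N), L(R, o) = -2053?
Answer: 2053/677921 + I*√1622/2291182 ≈ 0.0030284 + 1.7578e-5*I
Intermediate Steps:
r(-604)/E + L(-1054, 687)/(-677921) = √(-1018 - 604)/2291182 - 2053/(-677921) = √(-1622)*(1/2291182) - 2053*(-1/677921) = (I*√1622)*(1/2291182) + 2053/677921 = I*√1622/2291182 + 2053/677921 = 2053/677921 + I*√1622/2291182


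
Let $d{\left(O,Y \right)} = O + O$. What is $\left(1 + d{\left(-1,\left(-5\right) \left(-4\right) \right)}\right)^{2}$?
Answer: $1$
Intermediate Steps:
$d{\left(O,Y \right)} = 2 O$
$\left(1 + d{\left(-1,\left(-5\right) \left(-4\right) \right)}\right)^{2} = \left(1 + 2 \left(-1\right)\right)^{2} = \left(1 - 2\right)^{2} = \left(-1\right)^{2} = 1$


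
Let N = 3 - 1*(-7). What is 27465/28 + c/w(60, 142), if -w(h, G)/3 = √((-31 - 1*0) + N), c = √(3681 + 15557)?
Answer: 27465/28 + I*√403998/63 ≈ 980.89 + 10.089*I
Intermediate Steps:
c = √19238 ≈ 138.70
N = 10 (N = 3 + 7 = 10)
w(h, G) = -3*I*√21 (w(h, G) = -3*√((-31 - 1*0) + 10) = -3*√((-31 + 0) + 10) = -3*√(-31 + 10) = -3*I*√21)
27465/28 + c/w(60, 142) = 27465/28 + √19238/((-3*I*√21)) = 27465*(1/28) + √19238*(I*√21/63) = 27465/28 + I*√403998/63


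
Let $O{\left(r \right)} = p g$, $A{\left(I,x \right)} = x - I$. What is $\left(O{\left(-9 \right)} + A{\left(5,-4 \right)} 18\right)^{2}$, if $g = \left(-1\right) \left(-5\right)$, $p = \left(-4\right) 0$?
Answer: $26244$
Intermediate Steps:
$p = 0$
$g = 5$
$O{\left(r \right)} = 0$ ($O{\left(r \right)} = 0 \cdot 5 = 0$)
$\left(O{\left(-9 \right)} + A{\left(5,-4 \right)} 18\right)^{2} = \left(0 + \left(-4 - 5\right) 18\right)^{2} = \left(0 - 162\right)^{2} = \left(-162\right)^{2} = 26244$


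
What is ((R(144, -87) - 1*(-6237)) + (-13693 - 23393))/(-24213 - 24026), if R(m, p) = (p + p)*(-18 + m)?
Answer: 52773/48239 ≈ 1.0940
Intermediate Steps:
R(m, p) = 2*p*(-18 + m) (R(m, p) = (2*p)*(-18 + m) = 2*p*(-18 + m))
((R(144, -87) - 1*(-6237)) + (-13693 - 23393))/(-24213 - 24026) = ((2*(-87)*(-18 + 144) - 1*(-6237)) + (-13693 - 23393))/(-24213 - 24026) = ((2*(-87)*126 + 6237) - 37086)/(-48239) = ((-21924 + 6237) - 37086)*(-1/48239) = (-15687 - 37086)*(-1/48239) = -52773*(-1/48239) = 52773/48239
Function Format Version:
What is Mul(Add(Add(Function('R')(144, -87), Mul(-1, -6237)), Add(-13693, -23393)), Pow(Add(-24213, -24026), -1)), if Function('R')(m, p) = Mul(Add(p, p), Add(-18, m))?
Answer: Rational(52773, 48239) ≈ 1.0940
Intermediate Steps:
Function('R')(m, p) = Mul(2, p, Add(-18, m)) (Function('R')(m, p) = Mul(Mul(2, p), Add(-18, m)) = Mul(2, p, Add(-18, m)))
Mul(Add(Add(Function('R')(144, -87), Mul(-1, -6237)), Add(-13693, -23393)), Pow(Add(-24213, -24026), -1)) = Mul(Add(Add(Mul(2, -87, Add(-18, 144)), Mul(-1, -6237)), Add(-13693, -23393)), Pow(Add(-24213, -24026), -1)) = Mul(Add(Add(Mul(2, -87, 126), 6237), -37086), Pow(-48239, -1)) = Mul(Add(Add(-21924, 6237), -37086), Rational(-1, 48239)) = Mul(Add(-15687, -37086), Rational(-1, 48239)) = Mul(-52773, Rational(-1, 48239)) = Rational(52773, 48239)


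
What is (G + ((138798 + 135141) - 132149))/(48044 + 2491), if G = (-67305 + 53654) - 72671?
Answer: 55468/50535 ≈ 1.0976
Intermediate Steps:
G = -86322 (G = -13651 - 72671 = -86322)
(G + ((138798 + 135141) - 132149))/(48044 + 2491) = (-86322 + ((138798 + 135141) - 132149))/(48044 + 2491) = (-86322 + (273939 - 132149))/50535 = (-86322 + 141790)*(1/50535) = 55468*(1/50535) = 55468/50535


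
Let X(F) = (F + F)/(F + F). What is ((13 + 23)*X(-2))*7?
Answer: 252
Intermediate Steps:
X(F) = 1 (X(F) = (2*F)/((2*F)) = (2*F)*(1/(2*F)) = 1)
((13 + 23)*X(-2))*7 = ((13 + 23)*1)*7 = (36*1)*7 = 36*7 = 252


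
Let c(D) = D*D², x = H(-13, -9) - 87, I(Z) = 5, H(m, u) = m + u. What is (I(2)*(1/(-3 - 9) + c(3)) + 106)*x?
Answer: -314683/12 ≈ -26224.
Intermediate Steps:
x = -109 (x = (-13 - 9) - 87 = -22 - 87 = -109)
c(D) = D³
(I(2)*(1/(-3 - 9) + c(3)) + 106)*x = (5*(1/(-3 - 9) + 3³) + 106)*(-109) = (5*(1/(-12) + 27) + 106)*(-109) = (5*(-1/12 + 27) + 106)*(-109) = (5*(323/12) + 106)*(-109) = (1615/12 + 106)*(-109) = (2887/12)*(-109) = -314683/12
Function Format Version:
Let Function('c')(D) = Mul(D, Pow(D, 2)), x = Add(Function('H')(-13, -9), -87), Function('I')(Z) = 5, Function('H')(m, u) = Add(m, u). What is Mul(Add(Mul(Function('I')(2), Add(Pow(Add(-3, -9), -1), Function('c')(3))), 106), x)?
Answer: Rational(-314683, 12) ≈ -26224.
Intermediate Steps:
x = -109 (x = Add(Add(-13, -9), -87) = Add(-22, -87) = -109)
Function('c')(D) = Pow(D, 3)
Mul(Add(Mul(Function('I')(2), Add(Pow(Add(-3, -9), -1), Function('c')(3))), 106), x) = Mul(Add(Mul(5, Add(Pow(Add(-3, -9), -1), Pow(3, 3))), 106), -109) = Mul(Add(Mul(5, Add(Pow(-12, -1), 27)), 106), -109) = Mul(Add(Mul(5, Add(Rational(-1, 12), 27)), 106), -109) = Mul(Add(Mul(5, Rational(323, 12)), 106), -109) = Mul(Add(Rational(1615, 12), 106), -109) = Mul(Rational(2887, 12), -109) = Rational(-314683, 12)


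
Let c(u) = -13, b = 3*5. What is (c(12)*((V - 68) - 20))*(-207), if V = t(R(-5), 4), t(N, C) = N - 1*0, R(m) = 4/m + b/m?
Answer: -1235169/5 ≈ -2.4703e+5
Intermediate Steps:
b = 15
R(m) = 19/m (R(m) = 4/m + 15/m = 19/m)
t(N, C) = N (t(N, C) = N + 0 = N)
V = -19/5 (V = 19/(-5) = 19*(-⅕) = -19/5 ≈ -3.8000)
(c(12)*((V - 68) - 20))*(-207) = -13*((-19/5 - 68) - 20)*(-207) = -13*(-359/5 - 20)*(-207) = -13*(-459/5)*(-207) = (5967/5)*(-207) = -1235169/5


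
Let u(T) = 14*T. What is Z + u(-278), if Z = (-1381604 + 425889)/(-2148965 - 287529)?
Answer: -9481878933/2436494 ≈ -3891.6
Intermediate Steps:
Z = 955715/2436494 (Z = -955715/(-2436494) = -955715*(-1/2436494) = 955715/2436494 ≈ 0.39225)
Z + u(-278) = 955715/2436494 + 14*(-278) = 955715/2436494 - 3892 = -9481878933/2436494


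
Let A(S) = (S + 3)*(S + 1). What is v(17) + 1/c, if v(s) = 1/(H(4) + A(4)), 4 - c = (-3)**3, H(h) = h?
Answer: 70/1209 ≈ 0.057899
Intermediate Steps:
c = 31 (c = 4 - 1*(-3)**3 = 4 - 1*(-27) = 4 + 27 = 31)
A(S) = (1 + S)*(3 + S) (A(S) = (3 + S)*(1 + S) = (1 + S)*(3 + S))
v(s) = 1/39 (v(s) = 1/(4 + (3 + 4**2 + 4*4)) = 1/(4 + (3 + 16 + 16)) = 1/(4 + 35) = 1/39)
v(17) + 1/c = 1/39 + 1/31 = 70/1209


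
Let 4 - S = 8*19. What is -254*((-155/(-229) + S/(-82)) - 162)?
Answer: 380420118/9389 ≈ 40518.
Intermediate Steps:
S = -148 (S = 4 - 8*19 = 4 - 1*152 = 4 - 152 = -148)
-254*((-155/(-229) + S/(-82)) - 162) = -254*((-155/(-229) - 148/(-82)) - 162) = -254*((-155*(-1/229) - 148*(-1/82)) - 162) = -254*((155/229 + 74/41) - 162) = -254*(23301/9389 - 162) = -254*(-1497717/9389) = 380420118/9389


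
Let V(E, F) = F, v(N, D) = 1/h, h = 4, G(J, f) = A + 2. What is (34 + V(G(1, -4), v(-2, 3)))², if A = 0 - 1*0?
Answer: 18769/16 ≈ 1173.1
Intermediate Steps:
A = 0 (A = 0 + 0 = 0)
G(J, f) = 2 (G(J, f) = 0 + 2 = 2)
v(N, D) = ¼ (v(N, D) = 1/4 = ¼)
(34 + V(G(1, -4), v(-2, 3)))² = (34 + ¼)² = (137/4)² = 18769/16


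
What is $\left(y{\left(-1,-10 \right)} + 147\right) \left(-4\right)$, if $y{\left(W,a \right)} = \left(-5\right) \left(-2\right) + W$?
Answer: $-624$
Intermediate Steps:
$y{\left(W,a \right)} = 10 + W$
$\left(y{\left(-1,-10 \right)} + 147\right) \left(-4\right) = \left(\left(10 - 1\right) + 147\right) \left(-4\right) = \left(9 + 147\right) \left(-4\right) = 156 \left(-4\right) = -624$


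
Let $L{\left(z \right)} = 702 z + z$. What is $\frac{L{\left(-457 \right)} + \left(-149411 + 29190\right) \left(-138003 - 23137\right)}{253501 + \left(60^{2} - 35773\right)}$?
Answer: $\frac{19372090669}{221328} \approx 87527.0$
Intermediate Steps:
$L{\left(z \right)} = 703 z$
$\frac{L{\left(-457 \right)} + \left(-149411 + 29190\right) \left(-138003 - 23137\right)}{253501 + \left(60^{2} - 35773\right)} = \frac{703 \left(-457\right) + \left(-149411 + 29190\right) \left(-138003 - 23137\right)}{253501 + \left(60^{2} - 35773\right)} = \frac{-321271 - -19372411940}{253501 + \left(3600 - 35773\right)} = \frac{-321271 + 19372411940}{253501 - 32173} = \frac{19372090669}{221328}$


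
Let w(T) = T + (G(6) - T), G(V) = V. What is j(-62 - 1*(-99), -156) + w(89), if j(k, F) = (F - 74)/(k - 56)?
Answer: 344/19 ≈ 18.105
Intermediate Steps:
j(k, F) = (-74 + F)/(-56 + k)
w(T) = 6 (w(T) = T + (6 - T) = 6)
j(-62 - 1*(-99), -156) + w(89) = (-74 - 156)/(-56 + (-62 - 1*(-99))) + 6 = -230/(-56 + (-62 + 99)) + 6 = -230/(-56 + 37) + 6 = -230/(-19) + 6 = -1/19*(-230) + 6 = 230/19 + 6 = 344/19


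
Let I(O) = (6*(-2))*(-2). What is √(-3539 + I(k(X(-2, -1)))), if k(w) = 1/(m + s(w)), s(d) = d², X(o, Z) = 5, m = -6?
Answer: I*√3515 ≈ 59.287*I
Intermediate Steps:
k(w) = 1/(-6 + w²)
I(O) = 24 (I(O) = -12*(-2) = 24)
√(-3539 + I(k(X(-2, -1)))) = √(-3539 + 24) = √(-3515) = I*√3515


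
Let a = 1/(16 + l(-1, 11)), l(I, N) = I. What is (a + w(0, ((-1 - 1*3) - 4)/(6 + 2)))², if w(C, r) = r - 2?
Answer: 1936/225 ≈ 8.6044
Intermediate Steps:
w(C, r) = -2 + r
a = 1/15 (a = 1/(16 - 1) = 1/15 ≈ 0.066667)
(a + w(0, ((-1 - 1*3) - 4)/(6 + 2)))² = (1/15 + (-2 + ((-1 - 1*3) - 4)/(6 + 2)))² = (1/15 + (-2 + ((-1 - 3) - 4)/8))² = (1/15 + (-2 + (-4 - 4)*(⅛)))² = (1/15 + (-2 - 8*⅛))² = (1/15 + (-2 - 1))² = (1/15 - 3)² = (-44/15)² = 1936/225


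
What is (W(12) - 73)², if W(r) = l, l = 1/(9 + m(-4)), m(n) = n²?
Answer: 3326976/625 ≈ 5323.2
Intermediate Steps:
l = 1/25 (l = 1/(9 + (-4)²) = 1/(9 + 16) = 1/25 ≈ 0.040000)
W(r) = 1/25
(W(12) - 73)² = (1/25 - 73)² = (-1824/25)² = 3326976/625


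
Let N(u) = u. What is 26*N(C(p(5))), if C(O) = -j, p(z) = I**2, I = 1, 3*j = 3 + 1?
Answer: -104/3 ≈ -34.667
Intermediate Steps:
j = 4/3 (j = (3 + 1)/3 = (1/3)*4 = 4/3 ≈ 1.3333)
p(z) = 1 (p(z) = 1**2 = 1)
C(O) = -4/3 (C(O) = -1*4/3 = -4/3)
26*N(C(p(5))) = 26*(-4/3) = -104/3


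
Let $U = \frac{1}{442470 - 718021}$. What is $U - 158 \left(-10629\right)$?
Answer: $\frac{462755389481}{275551} \approx 1.6794 \cdot 10^{6}$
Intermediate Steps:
$U = - \frac{1}{275551}$ ($U = \frac{1}{-275551} = - \frac{1}{275551} \approx -3.6291 \cdot 10^{-6}$)
$U - 158 \left(-10629\right) = - \frac{1}{275551} - 158 \left(-10629\right) = - \frac{1}{275551} - -1679382 = - \frac{1}{275551} + 1679382 = \frac{462755389481}{275551}$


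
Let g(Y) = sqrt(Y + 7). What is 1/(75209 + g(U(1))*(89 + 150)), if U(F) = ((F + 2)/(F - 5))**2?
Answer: 4/303465 ≈ 1.3181e-5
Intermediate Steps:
U(F) = (2 + F)**2/(-5 + F)**2 (U(F) = ((2 + F)/(-5 + F))**2 = (2 + F)**2/(-5 + F)**2)
g(Y) = sqrt(7 + Y)
1/(75209 + g(U(1))*(89 + 150)) = 1/(75209 + sqrt(7 + (2 + 1)**2/(-5 + 1)**2)*(89 + 150)) = 1/(75209 + sqrt(7 + 3**2/(-4)**2)*239) = 1/(75209 + sqrt(7 + (1/16)*9)*239) = 1/(75209 + sqrt(7 + 9/16)*239) = 1/(75209 + sqrt(121/16)*239) = 1/(75209 + (11/4)*239) = 1/(75209 + 2629/4) = 1/(303465/4) = 4/303465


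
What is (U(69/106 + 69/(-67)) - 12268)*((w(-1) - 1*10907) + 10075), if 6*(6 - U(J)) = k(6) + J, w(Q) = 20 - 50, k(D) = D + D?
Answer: 75078889329/7102 ≈ 1.0572e+7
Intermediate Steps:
k(D) = 2*D
w(Q) = -30
U(J) = 4 - J/6 (U(J) = 6 - (2*6 + J)/6 = 6 - (12 + J)/6 = 6 + (-2 - J/6) = 4 - J/6)
(U(69/106 + 69/(-67)) - 12268)*((w(-1) - 1*10907) + 10075) = ((4 - (69/106 + 69/(-67))/6) - 12268)*((-30 - 1*10907) + 10075) = ((4 - (69*(1/106) + 69*(-1/67))/6) - 12268)*((-30 - 10907) + 10075) = ((4 - (69/106 - 69/67)/6) - 12268)*(-10937 + 10075) = ((4 - ⅙*(-2691/7102)) - 12268)*(-862) = ((4 + 897/14204) - 12268)*(-862) = (57713/14204 - 12268)*(-862) = -174196959/14204*(-862) = 75078889329/7102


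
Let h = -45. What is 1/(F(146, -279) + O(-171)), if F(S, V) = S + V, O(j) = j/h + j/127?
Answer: -635/82897 ≈ -0.0076601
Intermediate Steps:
O(j) = -82*j/5715 (O(j) = j/(-45) + j/127 = j*(-1/45) + j*(1/127) = -j/45 + j/127 = -82*j/5715)
1/(F(146, -279) + O(-171)) = 1/((146 - 279) - 82/5715*(-171)) = 1/(-133 + 1558/635) = 1/(-82897/635) = -635/82897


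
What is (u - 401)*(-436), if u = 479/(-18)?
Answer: 1677946/9 ≈ 1.8644e+5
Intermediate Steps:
u = -479/18 (u = 479*(-1/18) = -479/18 ≈ -26.611)
(u - 401)*(-436) = (-479/18 - 401)*(-436) = -7697/18*(-436) = 1677946/9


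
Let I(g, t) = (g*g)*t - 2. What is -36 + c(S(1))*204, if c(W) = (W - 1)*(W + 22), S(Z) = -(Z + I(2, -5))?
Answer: 175404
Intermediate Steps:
I(g, t) = -2 + t*g² (I(g, t) = g²*t - 2 = t*g² - 2 = -2 + t*g²)
S(Z) = 22 - Z (S(Z) = -(Z + (-2 - 5*2²)) = -(Z + (-2 - 5*4)) = -(Z + (-2 - 20)) = -(Z - 22) = -(-22 + Z) = 22 - Z)
c(W) = (-1 + W)*(22 + W)
-36 + c(S(1))*204 = -36 + (-22 + (22 - 1*1)² + 21*(22 - 1*1))*204 = -36 + (-22 + (22 - 1)² + 21*(22 - 1))*204 = -36 + (-22 + 21² + 21*21)*204 = -36 + (-22 + 441 + 441)*204 = -36 + 860*204 = -36 + 175440 = 175404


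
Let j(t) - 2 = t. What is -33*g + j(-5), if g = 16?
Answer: -531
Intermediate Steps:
j(t) = 2 + t
-33*g + j(-5) = -33*16 + (2 - 5) = -528 - 3 = -531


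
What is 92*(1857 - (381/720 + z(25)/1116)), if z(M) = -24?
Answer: 105894323/620 ≈ 1.7080e+5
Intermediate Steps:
92*(1857 - (381/720 + z(25)/1116)) = 92*(1857 - (381/720 - 24/1116)) = 92*(1857 - (381*(1/720) - 24*1/1116)) = 92*(1857 - (127/240 - 2/93)) = 92*(1857 - 1*1259/2480) = 92*(1857 - 1259/2480) = 92*(4604101/2480) = 105894323/620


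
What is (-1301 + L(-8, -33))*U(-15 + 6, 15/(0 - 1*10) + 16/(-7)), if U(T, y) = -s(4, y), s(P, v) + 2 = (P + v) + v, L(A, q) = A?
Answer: -7293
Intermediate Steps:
s(P, v) = -2 + P + 2*v (s(P, v) = -2 + ((P + v) + v) = -2 + (P + 2*v) = -2 + P + 2*v)
U(T, y) = -2 - 2*y (U(T, y) = -(-2 + 4 + 2*y) = -(2 + 2*y) = -2 - 2*y)
(-1301 + L(-8, -33))*U(-15 + 6, 15/(0 - 1*10) + 16/(-7)) = (-1301 - 8)*(-2 - 2*(15/(0 - 1*10) + 16/(-7))) = -1309*(-2 - 2*(15/(0 - 10) + 16*(-1/7))) = -1309*(-2 - 2*(15/(-10) - 16/7)) = -1309*(-2 - 2*(15*(-1/10) - 16/7)) = -1309*(-2 - 2*(-3/2 - 16/7)) = -1309*(-2 - 2*(-53/14)) = -1309*(-2 + 53/7) = -1309*39/7 = -7293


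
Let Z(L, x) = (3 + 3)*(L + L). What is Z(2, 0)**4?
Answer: 331776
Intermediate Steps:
Z(L, x) = 12*L (Z(L, x) = 6*(2*L) = 12*L)
Z(2, 0)**4 = (12*2)**4 = 24**4 = 331776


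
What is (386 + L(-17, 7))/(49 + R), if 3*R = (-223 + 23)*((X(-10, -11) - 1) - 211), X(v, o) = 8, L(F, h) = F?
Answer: 369/13649 ≈ 0.027035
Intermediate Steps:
R = 13600 (R = ((-223 + 23)*((8 - 1) - 211))/3 = (-200*(7 - 211))/3 = (-200*(-204))/3 = (⅓)*40800 = 13600)
(386 + L(-17, 7))/(49 + R) = (386 - 17)/(49 + 13600) = 369/13649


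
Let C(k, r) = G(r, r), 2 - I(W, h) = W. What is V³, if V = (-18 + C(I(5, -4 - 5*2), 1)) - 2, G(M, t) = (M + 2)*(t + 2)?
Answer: -1331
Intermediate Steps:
G(M, t) = (2 + M)*(2 + t)
I(W, h) = 2 - W
C(k, r) = 4 + r² + 4*r (C(k, r) = 4 + 2*r + 2*r + r*r = 4 + 2*r + 2*r + r² = 4 + r² + 4*r)
V = -11 (V = (-18 + (4 + 1² + 4*1)) - 2 = (-18 + (4 + 1 + 4)) - 2 = (-18 + 9) - 2 = -9 - 2 = -11)
V³ = (-11)³ = -1331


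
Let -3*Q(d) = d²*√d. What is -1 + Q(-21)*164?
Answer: -1 - 24108*I*√21 ≈ -1.0 - 1.1048e+5*I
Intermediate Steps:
Q(d) = -d^(5/2)/3 (Q(d) = -d²*√d/3 = -d^(5/2)/3)
-1 + Q(-21)*164 = -1 - 147*I*√21*164 = -1 - 24108*I*√21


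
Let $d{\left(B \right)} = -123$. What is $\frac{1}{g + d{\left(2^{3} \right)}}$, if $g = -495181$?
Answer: $- \frac{1}{495304} \approx -2.019 \cdot 10^{-6}$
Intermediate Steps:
$\frac{1}{g + d{\left(2^{3} \right)}} = \frac{1}{-495181 - 123} = \frac{1}{-495304} = - \frac{1}{495304}$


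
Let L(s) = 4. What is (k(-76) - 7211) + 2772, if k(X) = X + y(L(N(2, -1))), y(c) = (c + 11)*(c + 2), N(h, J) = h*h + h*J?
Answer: -4425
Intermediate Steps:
N(h, J) = h² + J*h
y(c) = (2 + c)*(11 + c) (y(c) = (11 + c)*(2 + c) = (2 + c)*(11 + c))
k(X) = 90 + X (k(X) = X + (22 + 4² + 13*4) = X + (22 + 16 + 52) = X + 90 = 90 + X)
(k(-76) - 7211) + 2772 = ((90 - 76) - 7211) + 2772 = (14 - 7211) + 2772 = -7197 + 2772 = -4425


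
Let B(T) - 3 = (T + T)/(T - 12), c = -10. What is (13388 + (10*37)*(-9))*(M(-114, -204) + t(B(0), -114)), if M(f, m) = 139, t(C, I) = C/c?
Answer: 6975223/5 ≈ 1.3950e+6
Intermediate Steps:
B(T) = 3 + 2*T/(-12 + T) (B(T) = 3 + (T + T)/(T - 12) = 3 + (2*T)/(-12 + T) = 3 + 2*T/(-12 + T))
t(C, I) = -C/10 (t(C, I) = C/(-10) = C*(-⅒) = -C/10)
(13388 + (10*37)*(-9))*(M(-114, -204) + t(B(0), -114)) = (13388 + (10*37)*(-9))*(139 - (-36 + 5*0)/(10*(-12 + 0))) = (13388 + 370*(-9))*(139 - (-36 + 0)/(10*(-12))) = (13388 - 3330)*(139 - (-1)*(-36)/120) = 10058*(139 - ⅒*3) = 10058*(139 - 3/10) = 10058*(1387/10) = 6975223/5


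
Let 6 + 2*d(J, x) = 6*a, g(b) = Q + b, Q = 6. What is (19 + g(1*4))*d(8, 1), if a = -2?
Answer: -261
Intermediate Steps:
g(b) = 6 + b
d(J, x) = -9 (d(J, x) = -3 + (6*(-2))/2 = -3 + (½)*(-12) = -3 - 6 = -9)
(19 + g(1*4))*d(8, 1) = (19 + (6 + 1*4))*(-9) = (19 + (6 + 4))*(-9) = (19 + 10)*(-9) = 29*(-9) = -261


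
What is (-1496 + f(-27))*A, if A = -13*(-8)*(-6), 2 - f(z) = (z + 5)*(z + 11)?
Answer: 1151904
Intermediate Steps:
f(z) = 2 - (5 + z)*(11 + z) (f(z) = 2 - (z + 5)*(z + 11) = 2 - (5 + z)*(11 + z))
A = -624 (A = 104*(-6) = -624)
(-1496 + f(-27))*A = (-1496 + (-53 - 1*(-27)**2 - 16*(-27)))*(-624) = (-1496 + (-53 - 1*729 + 432))*(-624) = (-1496 + (-53 - 729 + 432))*(-624) = (-1496 - 350)*(-624) = -1846*(-624) = 1151904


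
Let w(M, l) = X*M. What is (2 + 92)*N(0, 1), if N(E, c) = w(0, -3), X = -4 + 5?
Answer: 0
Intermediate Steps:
X = 1
w(M, l) = M (w(M, l) = 1*M = M)
N(E, c) = 0
(2 + 92)*N(0, 1) = (2 + 92)*0 = 94*0 = 0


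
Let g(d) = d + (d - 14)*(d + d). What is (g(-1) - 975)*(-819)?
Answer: 774774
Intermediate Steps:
g(d) = d + 2*d*(-14 + d) (g(d) = d + (-14 + d)*(2*d) = d + 2*d*(-14 + d))
(g(-1) - 975)*(-819) = (-(-27 + 2*(-1)) - 975)*(-819) = (-(-27 - 2) - 975)*(-819) = (-1*(-29) - 975)*(-819) = (29 - 975)*(-819) = -946*(-819) = 774774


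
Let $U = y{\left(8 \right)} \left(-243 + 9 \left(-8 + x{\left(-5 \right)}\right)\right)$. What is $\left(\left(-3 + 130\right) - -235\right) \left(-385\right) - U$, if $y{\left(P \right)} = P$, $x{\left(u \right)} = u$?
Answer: $-136490$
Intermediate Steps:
$U = -2880$ ($U = 8 \left(-243 + 9 \left(-8 - 5\right)\right) = 8 \left(-243 + 9 \left(-13\right)\right) = 8 \left(-243 - 117\right) = 8 \left(-360\right) = -2880$)
$\left(\left(-3 + 130\right) - -235\right) \left(-385\right) - U = \left(\left(-3 + 130\right) - -235\right) \left(-385\right) - -2880 = \left(127 + 235\right) \left(-385\right) + 2880 = 362 \left(-385\right) + 2880 = -139370 + 2880 = -136490$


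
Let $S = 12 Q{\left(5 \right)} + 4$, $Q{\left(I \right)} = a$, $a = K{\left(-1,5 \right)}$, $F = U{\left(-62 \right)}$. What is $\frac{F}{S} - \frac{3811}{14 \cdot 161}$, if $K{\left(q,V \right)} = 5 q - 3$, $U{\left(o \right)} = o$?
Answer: $- \frac{1146}{1127} \approx -1.0169$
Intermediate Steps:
$K{\left(q,V \right)} = -3 + 5 q$
$F = -62$
$a = -8$ ($a = -3 + 5 \left(-1\right) = -3 - 5 = -8$)
$Q{\left(I \right)} = -8$
$S = -92$ ($S = 12 \left(-8\right) + 4 = -96 + 4 = -92$)
$\frac{F}{S} - \frac{3811}{14 \cdot 161} = - \frac{62}{-92} - \frac{3811}{14 \cdot 161} = \left(-62\right) \left(- \frac{1}{92}\right) - \frac{3811}{2254} = \frac{31}{46} - \frac{3811}{2254} = - \frac{1146}{1127}$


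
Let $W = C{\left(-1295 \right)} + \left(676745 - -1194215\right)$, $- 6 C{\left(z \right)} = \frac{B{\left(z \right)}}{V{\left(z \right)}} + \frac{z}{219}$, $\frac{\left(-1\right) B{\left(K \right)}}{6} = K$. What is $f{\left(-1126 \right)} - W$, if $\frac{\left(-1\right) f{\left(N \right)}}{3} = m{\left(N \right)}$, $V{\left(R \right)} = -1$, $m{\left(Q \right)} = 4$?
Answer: $- \frac{2460160133}{1314} \approx -1.8723 \cdot 10^{6}$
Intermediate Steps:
$B{\left(K \right)} = - 6 K$
$f{\left(N \right)} = -12$ ($f{\left(N \right)} = \left(-3\right) 4 = -12$)
$C{\left(z \right)} = - \frac{1315 z}{1314}$ ($C{\left(z \right)} = - \frac{\frac{\left(-6\right) z}{-1} + \frac{z}{219}}{6} = - \frac{- 6 z \left(-1\right) + z \frac{1}{219}}{6} = - \frac{6 z + \frac{z}{219}}{6} = - \frac{\frac{1315}{219} z}{6} = - \frac{1315 z}{1314}$)
$W = \frac{2460144365}{1314}$ ($W = \left(- \frac{1315}{1314}\right) \left(-1295\right) + \left(676745 - -1194215\right) = \frac{1702925}{1314} + \left(676745 + 1194215\right) = \frac{1702925}{1314} + 1870960 = \frac{2460144365}{1314} \approx 1.8723 \cdot 10^{6}$)
$f{\left(-1126 \right)} - W = -12 - \frac{2460144365}{1314} = - \frac{2460160133}{1314}$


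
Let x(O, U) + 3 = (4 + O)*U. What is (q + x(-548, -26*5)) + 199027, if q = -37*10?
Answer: 269374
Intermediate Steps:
q = -370
x(O, U) = -3 + U*(4 + O) (x(O, U) = -3 + (4 + O)*U = -3 + U*(4 + O))
(q + x(-548, -26*5)) + 199027 = (-370 + (-3 + 4*(-26*5) - (-14248)*5)) + 199027 = (-370 + (-3 + 4*(-130) - 548*(-130))) + 199027 = (-370 + (-3 - 520 + 71240)) + 199027 = (-370 + 70717) + 199027 = 70347 + 199027 = 269374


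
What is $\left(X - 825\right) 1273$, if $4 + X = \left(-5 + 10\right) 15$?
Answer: $-959842$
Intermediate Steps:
$X = 71$ ($X = -4 + \left(-5 + 10\right) 15 = -4 + 5 \cdot 15 = -4 + 75 = 71$)
$\left(X - 825\right) 1273 = \left(71 - 825\right) 1273 = \left(-754\right) 1273 = -959842$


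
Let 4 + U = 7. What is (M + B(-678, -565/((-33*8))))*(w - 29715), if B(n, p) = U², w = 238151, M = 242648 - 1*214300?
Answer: 5910619652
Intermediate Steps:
U = 3 (U = -4 + 7 = 3)
M = 28348 (M = 242648 - 214300 = 28348)
B(n, p) = 9 (B(n, p) = 3² = 9)
(M + B(-678, -565/((-33*8))))*(w - 29715) = (28348 + 9)*(238151 - 29715) = 28357*208436 = 5910619652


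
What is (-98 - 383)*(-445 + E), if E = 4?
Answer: 212121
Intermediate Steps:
(-98 - 383)*(-445 + E) = (-98 - 383)*(-445 + 4) = -481*(-441) = 212121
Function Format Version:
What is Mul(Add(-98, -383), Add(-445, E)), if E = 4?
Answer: 212121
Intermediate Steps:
Mul(Add(-98, -383), Add(-445, E)) = Mul(Add(-98, -383), Add(-445, 4)) = Mul(-481, -441) = 212121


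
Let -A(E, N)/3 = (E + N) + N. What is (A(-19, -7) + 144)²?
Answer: 59049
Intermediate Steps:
A(E, N) = -6*N - 3*E (A(E, N) = -3*((E + N) + N) = -3*(E + 2*N) = -6*N - 3*E)
(A(-19, -7) + 144)² = ((-6*(-7) - 3*(-19)) + 144)² = ((42 + 57) + 144)² = (99 + 144)² = 243² = 59049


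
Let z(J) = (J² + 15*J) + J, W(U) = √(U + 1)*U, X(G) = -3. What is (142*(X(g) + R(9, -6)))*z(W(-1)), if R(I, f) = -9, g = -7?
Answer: 0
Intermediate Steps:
W(U) = U*√(1 + U) (W(U) = √(1 + U)*U = U*√(1 + U))
z(J) = J² + 16*J
(142*(X(g) + R(9, -6)))*z(W(-1)) = (142*(-3 - 9))*((-√(1 - 1))*(16 - √(1 - 1))) = (142*(-12))*((-√0)*(16 - √0)) = -1704*(-1*0)*(16 - 1*0) = -0*(16 + 0) = -0*16 = -1704*0 = 0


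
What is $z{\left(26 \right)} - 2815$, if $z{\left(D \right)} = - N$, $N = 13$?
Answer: $-2828$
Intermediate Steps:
$z{\left(D \right)} = -13$ ($z{\left(D \right)} = \left(-1\right) 13 = -13$)
$z{\left(26 \right)} - 2815 = -13 - 2815 = -2828$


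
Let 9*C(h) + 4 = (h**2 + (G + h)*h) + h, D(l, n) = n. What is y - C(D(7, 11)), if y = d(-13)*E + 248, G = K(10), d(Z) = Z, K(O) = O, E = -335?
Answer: 41068/9 ≈ 4563.1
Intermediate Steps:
G = 10
y = 4603 (y = -13*(-335) + 248 = 4355 + 248 = 4603)
C(h) = -4/9 + h/9 + h**2/9 + h*(10 + h)/9 (C(h) = -4/9 + ((h**2 + (10 + h)*h) + h)/9 = -4/9 + ((h**2 + h*(10 + h)) + h)/9 = -4/9 + (h + h**2 + h*(10 + h))/9 = -4/9 + (h/9 + h**2/9 + h*(10 + h)/9) = -4/9 + h/9 + h**2/9 + h*(10 + h)/9)
y - C(D(7, 11)) = 4603 - (-4/9 + (2/9)*11**2 + (11/9)*11) = 4603 - (-4/9 + (2/9)*121 + 121/9) = 4603 - (-4/9 + 242/9 + 121/9) = 4603 - 1*359/9 = 4603 - 359/9 = 41068/9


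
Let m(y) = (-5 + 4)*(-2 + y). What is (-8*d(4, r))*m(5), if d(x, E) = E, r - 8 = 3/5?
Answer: 1032/5 ≈ 206.40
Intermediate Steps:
r = 43/5 (r = 8 + 3/5 = 43/5 ≈ 8.6000)
m(y) = 2 - y (m(y) = -(-2 + y) = 2 - y)
(-8*d(4, r))*m(5) = (-8*43/5)*(2 - 1*5) = -344*(2 - 5)/5 = -344/5*(-3) = 1032/5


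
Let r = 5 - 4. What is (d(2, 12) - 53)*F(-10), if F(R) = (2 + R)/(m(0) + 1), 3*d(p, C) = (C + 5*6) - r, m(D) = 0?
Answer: 944/3 ≈ 314.67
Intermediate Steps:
r = 1
d(p, C) = 29/3 + C/3 (d(p, C) = ((C + 5*6) - 1*1)/3 = ((C + 30) - 1)/3 = ((30 + C) - 1)/3 = (29 + C)/3 = 29/3 + C/3)
F(R) = 2 + R (F(R) = (2 + R)/(0 + 1) = (2 + R)/1 = (2 + R)*1 = 2 + R)
(d(2, 12) - 53)*F(-10) = ((29/3 + (⅓)*12) - 53)*(2 - 10) = ((29/3 + 4) - 53)*(-8) = (41/3 - 53)*(-8) = -118/3*(-8) = 944/3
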